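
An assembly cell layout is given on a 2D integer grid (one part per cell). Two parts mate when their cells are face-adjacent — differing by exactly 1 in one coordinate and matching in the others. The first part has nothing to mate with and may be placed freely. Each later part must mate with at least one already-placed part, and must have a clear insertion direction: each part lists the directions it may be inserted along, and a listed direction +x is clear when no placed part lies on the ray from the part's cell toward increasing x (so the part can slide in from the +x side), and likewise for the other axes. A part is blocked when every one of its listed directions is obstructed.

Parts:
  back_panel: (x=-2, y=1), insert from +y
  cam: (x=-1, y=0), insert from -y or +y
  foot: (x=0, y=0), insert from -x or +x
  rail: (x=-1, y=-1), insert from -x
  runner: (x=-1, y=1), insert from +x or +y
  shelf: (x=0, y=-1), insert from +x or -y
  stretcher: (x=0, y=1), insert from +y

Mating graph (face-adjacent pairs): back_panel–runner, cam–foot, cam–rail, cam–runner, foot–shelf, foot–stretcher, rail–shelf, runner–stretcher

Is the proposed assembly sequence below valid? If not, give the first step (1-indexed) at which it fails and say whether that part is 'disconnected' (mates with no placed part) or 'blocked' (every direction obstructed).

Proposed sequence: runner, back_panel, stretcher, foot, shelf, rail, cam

1. runner@(-1, 1) [+x clear] — {runner}
2. back_panel@(-2, 1) [+y clear] — {back_panel, runner}
3. stretcher@(0, 1) [+y clear] — {back_panel, runner, stretcher}
4. foot@(0, 0) [-x clear] — {back_panel, foot, runner, stretcher}
5. shelf@(0, -1) [+x clear] — {back_panel, foot, runner, shelf, stretcher}
6. rail@(-1, -1) [-x clear] — {back_panel, foot, rail, runner, shelf, stretcher}
7. cam@(-1, 0) — -y/+y all obstructed ⇒ blocked

Invalid at step 7 (blocked)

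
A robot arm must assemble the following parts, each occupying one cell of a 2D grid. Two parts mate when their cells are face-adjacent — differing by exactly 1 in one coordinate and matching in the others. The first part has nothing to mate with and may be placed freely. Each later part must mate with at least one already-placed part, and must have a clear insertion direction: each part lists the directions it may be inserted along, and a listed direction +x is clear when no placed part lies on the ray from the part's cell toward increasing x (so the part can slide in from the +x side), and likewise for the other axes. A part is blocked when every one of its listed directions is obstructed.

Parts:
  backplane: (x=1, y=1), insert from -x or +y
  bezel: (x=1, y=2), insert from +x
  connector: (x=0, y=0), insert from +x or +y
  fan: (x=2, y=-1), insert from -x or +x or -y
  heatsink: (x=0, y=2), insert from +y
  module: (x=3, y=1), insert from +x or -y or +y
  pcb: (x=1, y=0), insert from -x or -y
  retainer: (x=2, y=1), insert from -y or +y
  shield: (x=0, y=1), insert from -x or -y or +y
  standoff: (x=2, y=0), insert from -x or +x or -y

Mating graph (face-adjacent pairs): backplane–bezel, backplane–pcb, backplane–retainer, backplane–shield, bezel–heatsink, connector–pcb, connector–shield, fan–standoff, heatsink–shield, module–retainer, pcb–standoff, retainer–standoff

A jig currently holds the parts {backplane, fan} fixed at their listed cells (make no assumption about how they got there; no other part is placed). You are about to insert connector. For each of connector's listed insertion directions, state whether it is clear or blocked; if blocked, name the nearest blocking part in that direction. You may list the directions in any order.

+x: ray from connector(0, 0) has no placed part ⇒ clear
+y: ray from connector(0, 0) has no placed part ⇒ clear

+x: clear; +y: clear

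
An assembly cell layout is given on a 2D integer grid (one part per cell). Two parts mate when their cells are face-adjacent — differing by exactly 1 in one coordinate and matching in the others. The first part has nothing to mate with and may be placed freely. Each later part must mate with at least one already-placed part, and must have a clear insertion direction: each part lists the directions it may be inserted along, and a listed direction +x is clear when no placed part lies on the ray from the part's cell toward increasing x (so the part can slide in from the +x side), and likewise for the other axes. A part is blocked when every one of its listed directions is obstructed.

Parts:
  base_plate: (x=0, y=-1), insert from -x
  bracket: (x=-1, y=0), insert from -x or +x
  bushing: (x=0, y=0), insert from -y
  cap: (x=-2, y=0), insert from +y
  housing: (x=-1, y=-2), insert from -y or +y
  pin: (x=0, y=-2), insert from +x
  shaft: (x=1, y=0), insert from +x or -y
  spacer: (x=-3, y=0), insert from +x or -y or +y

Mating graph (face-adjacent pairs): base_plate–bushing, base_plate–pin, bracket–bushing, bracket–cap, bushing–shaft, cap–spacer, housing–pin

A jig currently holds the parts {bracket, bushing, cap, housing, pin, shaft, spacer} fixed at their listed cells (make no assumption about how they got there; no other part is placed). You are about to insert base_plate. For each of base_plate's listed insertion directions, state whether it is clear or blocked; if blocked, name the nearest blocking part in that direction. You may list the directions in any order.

-x: ray from base_plate(0, -1) has no placed part ⇒ clear

-x: clear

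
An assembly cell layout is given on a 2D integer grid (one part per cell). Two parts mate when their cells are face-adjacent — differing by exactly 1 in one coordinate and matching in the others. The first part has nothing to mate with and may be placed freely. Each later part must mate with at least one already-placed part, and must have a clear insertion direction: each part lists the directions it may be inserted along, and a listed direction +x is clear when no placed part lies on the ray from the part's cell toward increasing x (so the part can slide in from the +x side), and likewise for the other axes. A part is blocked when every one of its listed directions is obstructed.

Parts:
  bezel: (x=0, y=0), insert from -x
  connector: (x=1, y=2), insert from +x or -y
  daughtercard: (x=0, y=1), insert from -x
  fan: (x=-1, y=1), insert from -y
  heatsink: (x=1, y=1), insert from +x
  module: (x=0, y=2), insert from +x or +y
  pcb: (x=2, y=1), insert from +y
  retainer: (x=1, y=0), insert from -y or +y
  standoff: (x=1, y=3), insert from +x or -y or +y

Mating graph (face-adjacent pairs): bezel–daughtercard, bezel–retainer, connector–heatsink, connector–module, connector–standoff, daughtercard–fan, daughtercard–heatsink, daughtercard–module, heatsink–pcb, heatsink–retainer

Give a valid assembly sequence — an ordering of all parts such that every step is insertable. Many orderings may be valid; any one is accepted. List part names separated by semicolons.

1. standoff@(1, 3) [+x clear] — {standoff}
2. connector@(1, 2) [+x clear] — {connector, standoff}
3. heatsink@(1, 1) [+x clear] — {connector, heatsink, standoff}
4. pcb@(2, 1) [+y clear] — {connector, heatsink, pcb, standoff}
5. retainer@(1, 0) [-y clear] — {connector, heatsink, pcb, retainer, standoff}
6. bezel@(0, 0) [-x clear] — {bezel, connector, heatsink, pcb, retainer, standoff}
7. daughtercard@(0, 1) [-x clear] — {bezel, connector, daughtercard, heatsink, pcb, retainer, standoff}
8. fan@(-1, 1) [-y clear] — {bezel, connector, daughtercard, fan, heatsink, pcb, retainer, standoff}
9. module@(0, 2) [+y clear] — {bezel, connector, daughtercard, fan, heatsink, module, pcb, retainer, standoff}

standoff; connector; heatsink; pcb; retainer; bezel; daughtercard; fan; module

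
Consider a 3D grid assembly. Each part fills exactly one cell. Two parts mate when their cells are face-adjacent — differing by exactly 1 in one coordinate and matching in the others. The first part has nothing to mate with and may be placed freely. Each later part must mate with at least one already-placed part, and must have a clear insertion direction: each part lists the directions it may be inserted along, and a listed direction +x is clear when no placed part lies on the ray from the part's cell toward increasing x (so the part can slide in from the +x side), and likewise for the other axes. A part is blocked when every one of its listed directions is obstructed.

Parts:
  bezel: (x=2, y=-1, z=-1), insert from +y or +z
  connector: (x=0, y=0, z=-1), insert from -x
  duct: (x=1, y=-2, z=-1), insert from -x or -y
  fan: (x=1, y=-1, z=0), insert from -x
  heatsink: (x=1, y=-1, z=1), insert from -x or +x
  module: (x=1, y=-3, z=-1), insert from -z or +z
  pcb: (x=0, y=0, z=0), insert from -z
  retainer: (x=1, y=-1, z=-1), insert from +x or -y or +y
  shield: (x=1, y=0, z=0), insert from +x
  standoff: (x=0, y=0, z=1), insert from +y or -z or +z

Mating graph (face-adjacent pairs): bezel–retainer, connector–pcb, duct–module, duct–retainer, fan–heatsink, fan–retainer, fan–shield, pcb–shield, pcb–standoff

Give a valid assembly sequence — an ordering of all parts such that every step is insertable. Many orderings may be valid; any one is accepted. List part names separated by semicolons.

heatsink; fan; shield; retainer; duct; bezel; module; pcb; standoff; connector

1. heatsink@(1, -1, 1) [-x clear] — {heatsink}
2. fan@(1, -1, 0) [-x clear] — {fan, heatsink}
3. shield@(1, 0, 0) [+x clear] — {fan, heatsink, shield}
4. retainer@(1, -1, -1) [+x clear] — {fan, heatsink, retainer, shield}
5. duct@(1, -2, -1) [-x clear] — {duct, fan, heatsink, retainer, shield}
6. bezel@(2, -1, -1) [+y clear] — {bezel, duct, fan, heatsink, retainer, shield}
7. module@(1, -3, -1) [-z clear] — {bezel, duct, fan, heatsink, module, retainer, shield}
8. pcb@(0, 0, 0) [-z clear] — {bezel, duct, fan, heatsink, module, pcb, retainer, shield}
9. standoff@(0, 0, 1) [+y clear] — {bezel, duct, fan, heatsink, module, pcb, retainer, shield, standoff}
10. connector@(0, 0, -1) [-x clear] — {bezel, connector, duct, fan, heatsink, module, pcb, retainer, shield, standoff}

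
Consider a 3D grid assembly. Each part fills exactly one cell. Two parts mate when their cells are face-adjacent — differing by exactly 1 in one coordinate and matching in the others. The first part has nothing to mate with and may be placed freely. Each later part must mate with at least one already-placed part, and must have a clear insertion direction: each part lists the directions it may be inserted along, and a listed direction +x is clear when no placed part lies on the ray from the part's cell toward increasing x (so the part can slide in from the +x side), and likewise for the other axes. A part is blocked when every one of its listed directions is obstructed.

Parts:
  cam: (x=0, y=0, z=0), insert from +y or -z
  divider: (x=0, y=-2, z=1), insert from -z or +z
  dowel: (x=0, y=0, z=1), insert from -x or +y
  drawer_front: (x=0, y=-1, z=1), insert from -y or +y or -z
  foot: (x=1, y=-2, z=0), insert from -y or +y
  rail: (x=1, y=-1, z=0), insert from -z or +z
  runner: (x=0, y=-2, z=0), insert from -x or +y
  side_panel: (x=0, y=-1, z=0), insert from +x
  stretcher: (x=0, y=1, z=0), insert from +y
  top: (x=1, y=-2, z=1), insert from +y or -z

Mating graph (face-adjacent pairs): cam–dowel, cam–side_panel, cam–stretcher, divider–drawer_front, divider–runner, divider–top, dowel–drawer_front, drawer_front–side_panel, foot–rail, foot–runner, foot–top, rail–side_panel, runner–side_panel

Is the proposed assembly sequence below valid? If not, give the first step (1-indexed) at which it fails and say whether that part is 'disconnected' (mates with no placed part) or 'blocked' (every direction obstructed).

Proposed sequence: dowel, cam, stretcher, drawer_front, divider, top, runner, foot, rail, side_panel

Invalid at step 10 (blocked)

1. dowel@(0, 0, 1) [-x clear] — {dowel}
2. cam@(0, 0, 0) [+y clear] — {cam, dowel}
3. stretcher@(0, 1, 0) [+y clear] — {cam, dowel, stretcher}
4. drawer_front@(0, -1, 1) [-y clear] — {cam, dowel, drawer_front, stretcher}
5. divider@(0, -2, 1) [-z clear] — {cam, divider, dowel, drawer_front, stretcher}
6. top@(1, -2, 1) [+y clear] — {cam, divider, dowel, drawer_front, stretcher, top}
7. runner@(0, -2, 0) [-x clear] — {cam, divider, dowel, drawer_front, runner, stretcher, top}
8. foot@(1, -2, 0) [-y clear] — {cam, divider, dowel, drawer_front, foot, runner, stretcher, top}
9. rail@(1, -1, 0) [-z clear] — {cam, divider, dowel, drawer_front, foot, rail, runner, stretcher, top}
10. side_panel@(0, -1, 0) — +x all obstructed ⇒ blocked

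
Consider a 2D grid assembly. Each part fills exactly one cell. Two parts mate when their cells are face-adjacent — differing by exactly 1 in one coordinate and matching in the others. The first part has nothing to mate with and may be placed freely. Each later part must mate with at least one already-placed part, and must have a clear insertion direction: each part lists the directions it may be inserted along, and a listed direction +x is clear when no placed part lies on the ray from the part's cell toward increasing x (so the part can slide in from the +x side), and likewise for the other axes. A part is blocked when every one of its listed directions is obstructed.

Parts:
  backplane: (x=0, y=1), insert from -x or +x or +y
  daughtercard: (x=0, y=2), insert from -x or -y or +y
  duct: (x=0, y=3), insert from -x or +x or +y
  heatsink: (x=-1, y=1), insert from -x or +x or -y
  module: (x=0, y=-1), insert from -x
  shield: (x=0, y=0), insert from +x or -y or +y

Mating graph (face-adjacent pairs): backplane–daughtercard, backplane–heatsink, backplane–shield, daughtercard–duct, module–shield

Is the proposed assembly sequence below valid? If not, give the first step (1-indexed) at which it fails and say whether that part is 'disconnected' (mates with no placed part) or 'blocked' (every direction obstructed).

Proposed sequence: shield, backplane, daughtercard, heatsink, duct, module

Valid

1. shield@(0, 0) [+x clear] — {shield}
2. backplane@(0, 1) [-x clear] — {backplane, shield}
3. daughtercard@(0, 2) [-x clear] — {backplane, daughtercard, shield}
4. heatsink@(-1, 1) [-x clear] — {backplane, daughtercard, heatsink, shield}
5. duct@(0, 3) [-x clear] — {backplane, daughtercard, duct, heatsink, shield}
6. module@(0, -1) [-x clear] — {backplane, daughtercard, duct, heatsink, module, shield}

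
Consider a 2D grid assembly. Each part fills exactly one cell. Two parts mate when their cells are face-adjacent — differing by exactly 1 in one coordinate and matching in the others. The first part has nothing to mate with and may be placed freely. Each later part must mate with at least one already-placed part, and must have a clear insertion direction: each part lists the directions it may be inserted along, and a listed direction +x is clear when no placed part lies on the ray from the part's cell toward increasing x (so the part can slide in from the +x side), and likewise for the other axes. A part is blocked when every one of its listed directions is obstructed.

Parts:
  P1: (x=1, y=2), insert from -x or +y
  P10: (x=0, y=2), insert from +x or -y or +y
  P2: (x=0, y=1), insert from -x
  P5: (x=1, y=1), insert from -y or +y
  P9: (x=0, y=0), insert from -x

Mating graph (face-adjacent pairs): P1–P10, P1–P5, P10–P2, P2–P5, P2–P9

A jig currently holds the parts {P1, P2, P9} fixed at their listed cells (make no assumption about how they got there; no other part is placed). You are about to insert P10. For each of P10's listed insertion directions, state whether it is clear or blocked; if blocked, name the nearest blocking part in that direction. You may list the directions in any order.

+x: blocked by P1; +y: clear; -y: blocked by P2

+x: nearest on ray is P1@(1, 2) ⇒ blocked
-y: nearest on ray is P2@(0, 1) ⇒ blocked
+y: ray from P10(0, 2) has no placed part ⇒ clear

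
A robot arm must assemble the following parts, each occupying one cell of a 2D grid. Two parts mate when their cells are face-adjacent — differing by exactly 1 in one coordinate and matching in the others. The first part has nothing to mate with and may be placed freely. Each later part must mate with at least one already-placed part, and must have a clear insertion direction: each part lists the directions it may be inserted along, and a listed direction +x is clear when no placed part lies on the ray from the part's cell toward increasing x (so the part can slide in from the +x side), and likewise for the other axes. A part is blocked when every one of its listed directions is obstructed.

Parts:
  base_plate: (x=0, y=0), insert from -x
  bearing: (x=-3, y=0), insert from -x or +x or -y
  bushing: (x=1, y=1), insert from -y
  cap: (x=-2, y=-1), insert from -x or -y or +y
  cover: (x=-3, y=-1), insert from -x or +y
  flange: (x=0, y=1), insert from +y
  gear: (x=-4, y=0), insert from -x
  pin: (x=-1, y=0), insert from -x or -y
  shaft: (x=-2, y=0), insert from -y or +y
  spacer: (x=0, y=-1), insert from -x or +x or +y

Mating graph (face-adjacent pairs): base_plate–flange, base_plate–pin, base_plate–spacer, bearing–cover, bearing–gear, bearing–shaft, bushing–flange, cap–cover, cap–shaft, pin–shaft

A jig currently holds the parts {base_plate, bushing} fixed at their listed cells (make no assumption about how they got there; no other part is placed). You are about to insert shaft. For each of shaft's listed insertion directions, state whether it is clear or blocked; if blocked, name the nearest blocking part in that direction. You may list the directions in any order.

+y: clear; -y: clear

-y: ray from shaft(-2, 0) has no placed part ⇒ clear
+y: ray from shaft(-2, 0) has no placed part ⇒ clear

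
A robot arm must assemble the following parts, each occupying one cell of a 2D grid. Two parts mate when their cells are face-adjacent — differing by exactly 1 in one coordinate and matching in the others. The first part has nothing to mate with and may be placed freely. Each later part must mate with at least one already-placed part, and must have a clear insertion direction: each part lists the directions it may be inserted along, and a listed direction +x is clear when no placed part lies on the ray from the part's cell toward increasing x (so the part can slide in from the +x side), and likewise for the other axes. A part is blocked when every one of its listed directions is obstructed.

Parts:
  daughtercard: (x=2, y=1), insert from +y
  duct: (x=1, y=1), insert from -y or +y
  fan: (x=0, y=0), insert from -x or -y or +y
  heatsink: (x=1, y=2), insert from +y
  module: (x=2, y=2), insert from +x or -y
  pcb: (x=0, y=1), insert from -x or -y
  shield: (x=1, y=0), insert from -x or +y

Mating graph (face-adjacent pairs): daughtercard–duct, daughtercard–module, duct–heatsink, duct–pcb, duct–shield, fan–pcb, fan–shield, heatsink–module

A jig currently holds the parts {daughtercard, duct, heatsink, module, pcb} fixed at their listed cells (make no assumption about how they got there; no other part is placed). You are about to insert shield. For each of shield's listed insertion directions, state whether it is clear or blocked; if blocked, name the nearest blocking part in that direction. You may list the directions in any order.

-x: ray from shield(1, 0) has no placed part ⇒ clear
+y: nearest on ray is duct@(1, 1) ⇒ blocked

+y: blocked by duct; -x: clear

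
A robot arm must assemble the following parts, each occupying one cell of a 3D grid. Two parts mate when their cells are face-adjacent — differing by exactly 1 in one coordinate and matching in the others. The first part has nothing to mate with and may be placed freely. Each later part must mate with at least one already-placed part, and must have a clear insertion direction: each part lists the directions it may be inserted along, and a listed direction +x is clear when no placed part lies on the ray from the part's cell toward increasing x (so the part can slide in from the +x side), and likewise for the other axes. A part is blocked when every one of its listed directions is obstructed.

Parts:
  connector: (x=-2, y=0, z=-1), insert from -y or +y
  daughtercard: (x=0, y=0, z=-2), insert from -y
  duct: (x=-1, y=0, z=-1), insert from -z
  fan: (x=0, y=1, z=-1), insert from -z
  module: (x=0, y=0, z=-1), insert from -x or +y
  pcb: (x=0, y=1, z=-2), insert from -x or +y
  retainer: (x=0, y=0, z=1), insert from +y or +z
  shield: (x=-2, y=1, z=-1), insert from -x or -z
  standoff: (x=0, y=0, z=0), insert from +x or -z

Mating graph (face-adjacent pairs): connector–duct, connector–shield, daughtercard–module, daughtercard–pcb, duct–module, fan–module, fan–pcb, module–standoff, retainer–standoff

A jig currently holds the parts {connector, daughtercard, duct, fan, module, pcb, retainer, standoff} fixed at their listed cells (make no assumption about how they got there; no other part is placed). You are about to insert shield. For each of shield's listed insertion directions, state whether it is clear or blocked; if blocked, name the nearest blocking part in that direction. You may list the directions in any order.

-x: clear; -z: clear

-x: ray from shield(-2, 1, -1) has no placed part ⇒ clear
-z: ray from shield(-2, 1, -1) has no placed part ⇒ clear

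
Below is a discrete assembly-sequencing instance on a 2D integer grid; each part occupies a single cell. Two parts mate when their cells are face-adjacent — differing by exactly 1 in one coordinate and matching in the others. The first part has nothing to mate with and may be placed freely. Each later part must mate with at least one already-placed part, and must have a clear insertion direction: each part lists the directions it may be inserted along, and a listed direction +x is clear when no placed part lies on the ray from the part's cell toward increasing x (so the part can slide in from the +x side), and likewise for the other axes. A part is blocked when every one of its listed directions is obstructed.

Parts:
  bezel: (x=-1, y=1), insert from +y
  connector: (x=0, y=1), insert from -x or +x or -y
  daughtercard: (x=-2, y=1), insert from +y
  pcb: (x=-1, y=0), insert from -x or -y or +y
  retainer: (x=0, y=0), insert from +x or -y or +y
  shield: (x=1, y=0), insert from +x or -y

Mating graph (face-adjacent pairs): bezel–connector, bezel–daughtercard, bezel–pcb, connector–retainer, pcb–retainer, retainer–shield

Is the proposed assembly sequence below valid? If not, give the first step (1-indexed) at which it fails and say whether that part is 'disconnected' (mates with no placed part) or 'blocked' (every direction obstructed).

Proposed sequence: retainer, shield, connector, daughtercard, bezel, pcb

1. retainer@(0, 0) [+x clear] — {retainer}
2. shield@(1, 0) [+x clear] — {retainer, shield}
3. connector@(0, 1) [-x clear] — {connector, retainer, shield}
4. daughtercard@(-2, 1) — no placed neighbour ⇒ disconnected

Invalid at step 4 (disconnected)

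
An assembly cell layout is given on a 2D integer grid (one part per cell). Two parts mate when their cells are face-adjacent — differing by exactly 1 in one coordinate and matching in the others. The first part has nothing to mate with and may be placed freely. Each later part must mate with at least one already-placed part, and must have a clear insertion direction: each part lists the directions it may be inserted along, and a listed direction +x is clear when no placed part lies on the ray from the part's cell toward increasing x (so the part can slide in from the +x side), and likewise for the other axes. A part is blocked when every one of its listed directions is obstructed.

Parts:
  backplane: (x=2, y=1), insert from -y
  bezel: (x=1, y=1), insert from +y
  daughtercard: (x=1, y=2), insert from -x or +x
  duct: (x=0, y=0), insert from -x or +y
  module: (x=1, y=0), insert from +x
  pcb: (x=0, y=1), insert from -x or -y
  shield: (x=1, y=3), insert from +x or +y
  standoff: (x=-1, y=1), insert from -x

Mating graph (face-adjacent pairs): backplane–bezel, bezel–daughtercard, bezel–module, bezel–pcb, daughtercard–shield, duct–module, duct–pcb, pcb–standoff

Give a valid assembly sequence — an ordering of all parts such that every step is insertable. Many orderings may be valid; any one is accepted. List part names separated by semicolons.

1. bezel@(1, 1) [+y clear] — {bezel}
2. daughtercard@(1, 2) [-x clear] — {bezel, daughtercard}
3. shield@(1, 3) [+x clear] — {bezel, daughtercard, shield}
4. backplane@(2, 1) [-y clear] — {backplane, bezel, daughtercard, shield}
5. pcb@(0, 1) [-x clear] — {backplane, bezel, daughtercard, pcb, shield}
6. duct@(0, 0) [-x clear] — {backplane, bezel, daughtercard, duct, pcb, shield}
7. standoff@(-1, 1) [-x clear] — {backplane, bezel, daughtercard, duct, pcb, shield, standoff}
8. module@(1, 0) [+x clear] — {backplane, bezel, daughtercard, duct, module, pcb, shield, standoff}

bezel; daughtercard; shield; backplane; pcb; duct; standoff; module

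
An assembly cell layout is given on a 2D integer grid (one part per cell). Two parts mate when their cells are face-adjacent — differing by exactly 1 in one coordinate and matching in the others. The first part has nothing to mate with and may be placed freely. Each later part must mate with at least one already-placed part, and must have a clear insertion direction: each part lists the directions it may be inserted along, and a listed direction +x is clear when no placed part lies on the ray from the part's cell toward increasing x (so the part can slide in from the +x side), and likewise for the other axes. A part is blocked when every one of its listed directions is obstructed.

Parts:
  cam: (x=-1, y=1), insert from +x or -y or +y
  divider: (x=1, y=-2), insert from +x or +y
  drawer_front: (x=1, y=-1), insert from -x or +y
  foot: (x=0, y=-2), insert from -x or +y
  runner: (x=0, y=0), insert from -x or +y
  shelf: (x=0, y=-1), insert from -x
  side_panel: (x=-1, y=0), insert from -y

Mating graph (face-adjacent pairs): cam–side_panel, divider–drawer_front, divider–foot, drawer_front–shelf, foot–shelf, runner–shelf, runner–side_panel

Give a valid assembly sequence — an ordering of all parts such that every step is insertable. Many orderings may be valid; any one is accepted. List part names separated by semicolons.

cam; side_panel; runner; shelf; foot; divider; drawer_front

1. cam@(-1, 1) [+x clear] — {cam}
2. side_panel@(-1, 0) [-y clear] — {cam, side_panel}
3. runner@(0, 0) [+y clear] — {cam, runner, side_panel}
4. shelf@(0, -1) [-x clear] — {cam, runner, shelf, side_panel}
5. foot@(0, -2) [-x clear] — {cam, foot, runner, shelf, side_panel}
6. divider@(1, -2) [+x clear] — {cam, divider, foot, runner, shelf, side_panel}
7. drawer_front@(1, -1) [+y clear] — {cam, divider, drawer_front, foot, runner, shelf, side_panel}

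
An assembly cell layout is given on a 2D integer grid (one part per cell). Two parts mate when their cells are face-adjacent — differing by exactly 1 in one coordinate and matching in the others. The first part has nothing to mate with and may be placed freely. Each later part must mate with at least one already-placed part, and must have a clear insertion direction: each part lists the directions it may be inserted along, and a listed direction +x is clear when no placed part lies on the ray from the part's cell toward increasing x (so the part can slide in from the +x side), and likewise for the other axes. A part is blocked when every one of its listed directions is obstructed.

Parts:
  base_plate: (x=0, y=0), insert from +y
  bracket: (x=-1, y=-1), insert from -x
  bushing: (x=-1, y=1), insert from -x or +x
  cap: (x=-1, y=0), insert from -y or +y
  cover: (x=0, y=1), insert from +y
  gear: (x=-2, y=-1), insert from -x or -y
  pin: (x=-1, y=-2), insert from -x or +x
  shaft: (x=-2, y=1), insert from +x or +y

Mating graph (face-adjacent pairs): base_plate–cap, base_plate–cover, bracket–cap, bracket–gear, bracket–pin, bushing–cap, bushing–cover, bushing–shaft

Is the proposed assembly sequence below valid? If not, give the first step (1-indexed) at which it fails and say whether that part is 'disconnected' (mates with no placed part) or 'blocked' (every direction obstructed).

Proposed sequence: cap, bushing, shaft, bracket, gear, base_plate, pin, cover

1. cap@(-1, 0) [-y clear] — {cap}
2. bushing@(-1, 1) [-x clear] — {bushing, cap}
3. shaft@(-2, 1) [+y clear] — {bushing, cap, shaft}
4. bracket@(-1, -1) [-x clear] — {bracket, bushing, cap, shaft}
5. gear@(-2, -1) [-x clear] — {bracket, bushing, cap, gear, shaft}
6. base_plate@(0, 0) [+y clear] — {base_plate, bracket, bushing, cap, gear, shaft}
7. pin@(-1, -2) [-x clear] — {base_plate, bracket, bushing, cap, gear, pin, shaft}
8. cover@(0, 1) [+y clear] — {base_plate, bracket, bushing, cap, cover, gear, pin, shaft}

Valid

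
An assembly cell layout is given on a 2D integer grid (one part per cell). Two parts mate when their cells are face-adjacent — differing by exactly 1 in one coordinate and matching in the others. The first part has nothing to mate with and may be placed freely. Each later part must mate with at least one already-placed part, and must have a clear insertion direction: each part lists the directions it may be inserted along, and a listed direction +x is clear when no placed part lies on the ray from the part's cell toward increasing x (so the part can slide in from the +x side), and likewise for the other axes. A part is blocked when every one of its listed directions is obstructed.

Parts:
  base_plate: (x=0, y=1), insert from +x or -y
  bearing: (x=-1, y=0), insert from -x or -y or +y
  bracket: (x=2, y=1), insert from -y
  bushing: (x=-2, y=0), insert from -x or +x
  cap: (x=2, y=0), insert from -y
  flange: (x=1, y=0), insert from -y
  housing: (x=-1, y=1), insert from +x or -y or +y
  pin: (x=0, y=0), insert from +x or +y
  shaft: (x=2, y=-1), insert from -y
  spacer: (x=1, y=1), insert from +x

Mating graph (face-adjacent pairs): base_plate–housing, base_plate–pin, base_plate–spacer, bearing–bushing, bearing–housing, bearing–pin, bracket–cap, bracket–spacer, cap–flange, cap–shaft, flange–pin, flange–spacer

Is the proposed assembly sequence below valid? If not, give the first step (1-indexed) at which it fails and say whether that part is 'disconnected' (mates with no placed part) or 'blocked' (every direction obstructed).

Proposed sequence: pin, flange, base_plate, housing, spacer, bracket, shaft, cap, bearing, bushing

Invalid at step 7 (disconnected)

1. pin@(0, 0) [+x clear] — {pin}
2. flange@(1, 0) [-y clear] — {flange, pin}
3. base_plate@(0, 1) [+x clear] — {base_plate, flange, pin}
4. housing@(-1, 1) [-y clear] — {base_plate, flange, housing, pin}
5. spacer@(1, 1) [+x clear] — {base_plate, flange, housing, pin, spacer}
6. bracket@(2, 1) [-y clear] — {base_plate, bracket, flange, housing, pin, spacer}
7. shaft@(2, -1) — no placed neighbour ⇒ disconnected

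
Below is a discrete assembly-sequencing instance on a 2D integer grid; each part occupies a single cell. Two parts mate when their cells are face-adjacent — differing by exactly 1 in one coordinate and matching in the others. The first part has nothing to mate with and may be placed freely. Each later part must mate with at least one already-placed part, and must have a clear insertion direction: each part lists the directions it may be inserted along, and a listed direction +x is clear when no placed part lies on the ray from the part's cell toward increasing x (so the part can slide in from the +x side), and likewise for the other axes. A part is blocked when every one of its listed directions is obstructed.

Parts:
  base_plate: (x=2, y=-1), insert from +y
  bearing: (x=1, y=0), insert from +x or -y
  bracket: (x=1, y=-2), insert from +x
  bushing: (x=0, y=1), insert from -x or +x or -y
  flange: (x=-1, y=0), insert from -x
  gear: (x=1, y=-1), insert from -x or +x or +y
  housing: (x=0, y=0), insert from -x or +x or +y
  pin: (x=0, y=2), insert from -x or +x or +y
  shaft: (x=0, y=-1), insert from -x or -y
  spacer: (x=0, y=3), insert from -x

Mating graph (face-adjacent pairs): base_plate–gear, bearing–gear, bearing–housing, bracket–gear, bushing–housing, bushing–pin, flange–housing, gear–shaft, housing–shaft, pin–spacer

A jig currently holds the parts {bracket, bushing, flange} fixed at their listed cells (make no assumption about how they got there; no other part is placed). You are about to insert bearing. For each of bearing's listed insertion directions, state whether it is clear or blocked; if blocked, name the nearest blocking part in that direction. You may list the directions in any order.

+x: ray from bearing(1, 0) has no placed part ⇒ clear
-y: nearest on ray is bracket@(1, -2) ⇒ blocked

+x: clear; -y: blocked by bracket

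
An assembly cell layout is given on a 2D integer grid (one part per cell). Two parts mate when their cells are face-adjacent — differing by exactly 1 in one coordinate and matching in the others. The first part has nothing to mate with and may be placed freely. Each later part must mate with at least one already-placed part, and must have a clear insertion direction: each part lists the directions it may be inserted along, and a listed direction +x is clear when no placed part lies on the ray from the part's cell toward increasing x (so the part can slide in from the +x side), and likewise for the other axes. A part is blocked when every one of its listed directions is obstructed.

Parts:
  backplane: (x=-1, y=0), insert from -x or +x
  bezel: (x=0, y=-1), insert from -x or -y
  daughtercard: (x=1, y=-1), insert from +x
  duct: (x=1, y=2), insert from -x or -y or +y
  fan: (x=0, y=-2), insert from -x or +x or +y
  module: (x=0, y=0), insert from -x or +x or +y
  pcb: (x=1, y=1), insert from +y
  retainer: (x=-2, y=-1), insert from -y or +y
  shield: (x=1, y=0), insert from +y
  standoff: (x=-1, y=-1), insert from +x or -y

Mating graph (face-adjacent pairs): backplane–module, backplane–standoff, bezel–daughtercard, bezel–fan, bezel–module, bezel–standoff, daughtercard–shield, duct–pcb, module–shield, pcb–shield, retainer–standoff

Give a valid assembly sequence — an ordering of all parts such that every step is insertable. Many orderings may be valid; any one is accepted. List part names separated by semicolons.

fan; bezel; daughtercard; shield; pcb; standoff; retainer; backplane; module; duct

1. fan@(0, -2) [-x clear] — {fan}
2. bezel@(0, -1) [-x clear] — {bezel, fan}
3. daughtercard@(1, -1) [+x clear] — {bezel, daughtercard, fan}
4. shield@(1, 0) [+y clear] — {bezel, daughtercard, fan, shield}
5. pcb@(1, 1) [+y clear] — {bezel, daughtercard, fan, pcb, shield}
6. standoff@(-1, -1) [-y clear] — {bezel, daughtercard, fan, pcb, shield, standoff}
7. retainer@(-2, -1) [-y clear] — {bezel, daughtercard, fan, pcb, retainer, shield, standoff}
8. backplane@(-1, 0) [-x clear] — {backplane, bezel, daughtercard, fan, pcb, retainer, shield, standoff}
9. module@(0, 0) [+y clear] — {backplane, bezel, daughtercard, fan, module, pcb, retainer, shield, standoff}
10. duct@(1, 2) [-x clear] — {backplane, bezel, daughtercard, duct, fan, module, pcb, retainer, shield, standoff}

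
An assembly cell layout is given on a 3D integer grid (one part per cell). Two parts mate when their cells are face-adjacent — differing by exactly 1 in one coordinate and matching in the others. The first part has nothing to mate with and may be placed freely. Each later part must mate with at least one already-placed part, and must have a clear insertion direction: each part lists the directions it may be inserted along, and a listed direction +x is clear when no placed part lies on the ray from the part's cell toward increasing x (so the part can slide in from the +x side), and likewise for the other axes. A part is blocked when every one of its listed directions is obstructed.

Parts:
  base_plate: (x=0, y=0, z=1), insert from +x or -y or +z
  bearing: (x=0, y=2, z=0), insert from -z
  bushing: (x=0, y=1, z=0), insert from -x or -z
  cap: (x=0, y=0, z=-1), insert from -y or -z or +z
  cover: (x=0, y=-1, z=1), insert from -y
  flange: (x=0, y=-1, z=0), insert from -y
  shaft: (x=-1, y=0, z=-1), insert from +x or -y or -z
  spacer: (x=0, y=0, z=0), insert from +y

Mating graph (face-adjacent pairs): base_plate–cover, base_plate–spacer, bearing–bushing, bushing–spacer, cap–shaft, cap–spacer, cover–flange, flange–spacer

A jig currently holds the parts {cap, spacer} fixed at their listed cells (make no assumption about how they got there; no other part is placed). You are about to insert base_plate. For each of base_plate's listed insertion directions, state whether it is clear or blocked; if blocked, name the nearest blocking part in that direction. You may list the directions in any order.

+x: clear; +z: clear; -y: clear

+x: ray from base_plate(0, 0, 1) has no placed part ⇒ clear
-y: ray from base_plate(0, 0, 1) has no placed part ⇒ clear
+z: ray from base_plate(0, 0, 1) has no placed part ⇒ clear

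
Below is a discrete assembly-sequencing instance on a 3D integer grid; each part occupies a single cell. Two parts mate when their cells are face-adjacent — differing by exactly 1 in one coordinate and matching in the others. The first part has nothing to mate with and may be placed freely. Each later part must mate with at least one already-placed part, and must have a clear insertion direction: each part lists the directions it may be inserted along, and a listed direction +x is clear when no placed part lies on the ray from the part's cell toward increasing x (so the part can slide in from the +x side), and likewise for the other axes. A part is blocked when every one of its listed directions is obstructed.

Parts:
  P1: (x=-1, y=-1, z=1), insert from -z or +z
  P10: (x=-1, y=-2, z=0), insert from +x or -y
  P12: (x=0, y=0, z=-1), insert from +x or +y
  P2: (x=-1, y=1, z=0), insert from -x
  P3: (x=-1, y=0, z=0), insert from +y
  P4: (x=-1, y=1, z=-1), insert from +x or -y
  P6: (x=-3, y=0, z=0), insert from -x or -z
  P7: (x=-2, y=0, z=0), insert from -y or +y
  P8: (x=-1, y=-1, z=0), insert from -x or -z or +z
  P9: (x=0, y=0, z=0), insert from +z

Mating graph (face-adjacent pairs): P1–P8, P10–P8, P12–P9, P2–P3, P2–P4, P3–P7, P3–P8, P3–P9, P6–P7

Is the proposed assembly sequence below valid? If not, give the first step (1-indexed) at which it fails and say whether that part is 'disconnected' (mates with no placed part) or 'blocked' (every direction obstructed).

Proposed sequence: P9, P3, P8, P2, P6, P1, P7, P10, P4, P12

Invalid at step 5 (disconnected)

1. P9@(0, 0, 0) [+z clear] — {P9}
2. P3@(-1, 0, 0) [+y clear] — {P3, P9}
3. P8@(-1, -1, 0) [-x clear] — {P3, P8, P9}
4. P2@(-1, 1, 0) [-x clear] — {P2, P3, P8, P9}
5. P6@(-3, 0, 0) — no placed neighbour ⇒ disconnected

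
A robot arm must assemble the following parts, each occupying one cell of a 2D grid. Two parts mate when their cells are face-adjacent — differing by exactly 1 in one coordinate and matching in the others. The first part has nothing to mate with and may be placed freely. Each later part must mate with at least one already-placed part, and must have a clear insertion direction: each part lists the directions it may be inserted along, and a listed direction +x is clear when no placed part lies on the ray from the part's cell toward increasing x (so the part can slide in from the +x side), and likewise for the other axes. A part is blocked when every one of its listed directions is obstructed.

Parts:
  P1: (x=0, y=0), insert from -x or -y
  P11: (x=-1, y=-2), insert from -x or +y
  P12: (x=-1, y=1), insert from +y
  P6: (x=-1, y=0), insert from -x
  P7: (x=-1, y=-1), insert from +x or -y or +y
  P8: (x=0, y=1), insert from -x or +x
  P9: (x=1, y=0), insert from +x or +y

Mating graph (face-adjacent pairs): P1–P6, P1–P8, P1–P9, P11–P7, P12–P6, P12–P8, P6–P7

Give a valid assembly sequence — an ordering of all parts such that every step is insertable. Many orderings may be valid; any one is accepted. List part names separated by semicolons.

1. P9@(1, 0) [+x clear] — {P9}
2. P1@(0, 0) [-x clear] — {P1, P9}
3. P6@(-1, 0) [-x clear] — {P1, P6, P9}
4. P7@(-1, -1) [+x clear] — {P1, P6, P7, P9}
5. P11@(-1, -2) [-x clear] — {P1, P11, P6, P7, P9}
6. P12@(-1, 1) [+y clear] — {P1, P11, P12, P6, P7, P9}
7. P8@(0, 1) [+x clear] — {P1, P11, P12, P6, P7, P8, P9}

P9; P1; P6; P7; P11; P12; P8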